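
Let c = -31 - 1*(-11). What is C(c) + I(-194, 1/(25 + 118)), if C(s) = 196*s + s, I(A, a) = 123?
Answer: -3817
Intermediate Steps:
c = -20 (c = -31 + 11 = -20)
C(s) = 197*s
C(c) + I(-194, 1/(25 + 118)) = 197*(-20) + 123 = -3940 + 123 = -3817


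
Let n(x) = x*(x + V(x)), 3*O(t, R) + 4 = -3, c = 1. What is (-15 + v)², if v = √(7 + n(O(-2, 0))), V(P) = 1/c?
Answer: (45 - √91)²/9 ≈ 139.72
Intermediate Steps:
O(t, R) = -7/3 (O(t, R) = -4/3 + (⅓)*(-3) = -4/3 - 1 = -7/3)
V(P) = 1 (V(P) = 1/1 = 1)
n(x) = x*(1 + x) (n(x) = x*(x + 1) = x*(1 + x))
v = √91/3 (v = √(7 - 7*(1 - 7/3)/3) = √(7 - 7/3*(-4/3)) = √(7 + 28/9) = √(91/9) = √91/3 ≈ 3.1798)
(-15 + v)² = (-15 + √91/3)²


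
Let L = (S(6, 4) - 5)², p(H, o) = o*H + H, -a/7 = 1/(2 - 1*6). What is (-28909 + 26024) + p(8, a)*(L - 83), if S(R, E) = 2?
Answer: -4513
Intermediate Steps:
a = 7/4 (a = -7/(2 - 1*6) = -7/(2 - 6) = -7/(-4) = -7*(-¼) = 7/4 ≈ 1.7500)
p(H, o) = H + H*o (p(H, o) = H*o + H = H + H*o)
L = 9 (L = (2 - 5)² = (-3)² = 9)
(-28909 + 26024) + p(8, a)*(L - 83) = (-28909 + 26024) + (8*(1 + 7/4))*(9 - 83) = -2885 + (8*(11/4))*(-74) = -2885 + 22*(-74) = -2885 - 1628 = -4513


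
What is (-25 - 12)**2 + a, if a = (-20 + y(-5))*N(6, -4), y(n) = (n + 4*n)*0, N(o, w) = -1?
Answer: 1389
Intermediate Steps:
y(n) = 0 (y(n) = (5*n)*0 = 0)
a = 20 (a = (-20 + 0)*(-1) = -20*(-1) = 20)
(-25 - 12)**2 + a = (-25 - 12)**2 + 20 = (-37)**2 + 20 = 1369 + 20 = 1389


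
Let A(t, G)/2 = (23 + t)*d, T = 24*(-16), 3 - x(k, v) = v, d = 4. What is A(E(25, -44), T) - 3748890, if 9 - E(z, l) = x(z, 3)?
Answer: -3748634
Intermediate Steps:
x(k, v) = 3 - v
T = -384
E(z, l) = 9 (E(z, l) = 9 - (3 - 1*3) = 9 - (3 - 3) = 9 - 1*0 = 9 + 0 = 9)
A(t, G) = 184 + 8*t (A(t, G) = 2*((23 + t)*4) = 2*(92 + 4*t) = 184 + 8*t)
A(E(25, -44), T) - 3748890 = (184 + 8*9) - 3748890 = (184 + 72) - 3748890 = 256 - 3748890 = -3748634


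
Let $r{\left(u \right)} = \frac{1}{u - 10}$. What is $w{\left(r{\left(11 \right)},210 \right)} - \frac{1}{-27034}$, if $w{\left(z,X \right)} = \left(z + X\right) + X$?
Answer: $\frac{11381315}{27034} \approx 421.0$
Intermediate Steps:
$r{\left(u \right)} = \frac{1}{-10 + u}$
$w{\left(z,X \right)} = z + 2 X$ ($w{\left(z,X \right)} = \left(X + z\right) + X = z + 2 X$)
$w{\left(r{\left(11 \right)},210 \right)} - \frac{1}{-27034} = \left(\frac{1}{-10 + 11} + 2 \cdot 210\right) - \frac{1}{-27034} = \left(1^{-1} + 420\right) - - \frac{1}{27034} = \left(1 + 420\right) + \frac{1}{27034} = 421 + \frac{1}{27034} = \frac{11381315}{27034}$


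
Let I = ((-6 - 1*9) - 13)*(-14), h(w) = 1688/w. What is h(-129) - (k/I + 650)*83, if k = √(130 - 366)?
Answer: -6961238/129 - 83*I*√59/196 ≈ -53963.0 - 3.2527*I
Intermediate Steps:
I = 392 (I = ((-6 - 9) - 13)*(-14) = (-15 - 13)*(-14) = -28*(-14) = 392)
k = 2*I*√59 (k = √(-236) = 2*I*√59 ≈ 15.362*I)
h(-129) - (k/I + 650)*83 = 1688/(-129) - ((2*I*√59)/392 + 650)*83 = 1688*(-1/129) - ((2*I*√59)*(1/392) + 650)*83 = -1688/129 - (I*√59/196 + 650)*83 = -1688/129 - (650 + I*√59/196)*83 = -1688/129 - (53950 + 83*I*√59/196) = -1688/129 + (-53950 - 83*I*√59/196) = -6961238/129 - 83*I*√59/196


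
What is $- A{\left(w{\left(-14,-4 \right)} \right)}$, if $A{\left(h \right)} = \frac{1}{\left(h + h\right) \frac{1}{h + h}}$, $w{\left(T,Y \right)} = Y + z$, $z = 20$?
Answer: $-1$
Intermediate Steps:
$w{\left(T,Y \right)} = 20 + Y$ ($w{\left(T,Y \right)} = Y + 20 = 20 + Y$)
$A{\left(h \right)} = 1$ ($A{\left(h \right)} = \frac{1}{2 h \frac{1}{2 h}} = 1^{-1} = 1$)
$- A{\left(w{\left(-14,-4 \right)} \right)} = \left(-1\right) 1 = -1$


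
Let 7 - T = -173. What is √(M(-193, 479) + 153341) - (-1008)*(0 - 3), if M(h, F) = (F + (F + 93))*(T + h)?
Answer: -3024 + √139678 ≈ -2650.3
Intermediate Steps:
T = 180 (T = 7 - 1*(-173) = 7 + 173 = 180)
M(h, F) = (93 + 2*F)*(180 + h) (M(h, F) = (F + (F + 93))*(180 + h) = (F + (93 + F))*(180 + h) = (93 + 2*F)*(180 + h))
√(M(-193, 479) + 153341) - (-1008)*(0 - 3) = √((16740 + 93*(-193) + 360*479 + 2*479*(-193)) + 153341) - (-1008)*(0 - 3) = √((16740 - 17949 + 172440 - 184894) + 153341) - (-1008)*(-3) = √(-13663 + 153341) - 72*42 = √139678 - 3024 = -3024 + √139678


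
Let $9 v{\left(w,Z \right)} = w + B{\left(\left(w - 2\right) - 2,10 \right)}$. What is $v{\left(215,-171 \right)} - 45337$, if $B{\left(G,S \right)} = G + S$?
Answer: $- \frac{407597}{9} \approx -45289.0$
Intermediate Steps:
$v{\left(w,Z \right)} = \frac{2}{3} + \frac{2 w}{9}$ ($v{\left(w,Z \right)} = \frac{w + \left(\left(\left(w - 2\right) - 2\right) + 10\right)}{9} = \frac{w + \left(\left(\left(-2 + w\right) - 2\right) + 10\right)}{9} = \frac{w + \left(\left(-4 + w\right) + 10\right)}{9} = \frac{w + \left(6 + w\right)}{9} = \frac{6 + 2 w}{9} = \frac{2}{3} + \frac{2 w}{9}$)
$v{\left(215,-171 \right)} - 45337 = \left(\frac{2}{3} + \frac{2}{9} \cdot 215\right) - 45337 = \left(\frac{2}{3} + \frac{430}{9}\right) - 45337 = \frac{436}{9} - 45337 = - \frac{407597}{9}$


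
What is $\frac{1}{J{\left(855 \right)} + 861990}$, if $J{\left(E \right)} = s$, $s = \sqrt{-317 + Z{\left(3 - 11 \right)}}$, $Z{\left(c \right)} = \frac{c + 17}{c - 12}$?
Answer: $\frac{17239800}{14860535208349} - \frac{2 i \sqrt{31745}}{14860535208349} \approx 1.1601 \cdot 10^{-6} - 2.3979 \cdot 10^{-11} i$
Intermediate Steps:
$Z{\left(c \right)} = \frac{17 + c}{-12 + c}$
$s = \frac{i \sqrt{31745}}{10}$ ($s = \sqrt{-317 + \frac{17 + \left(3 - 11\right)}{-12 + \left(3 - 11\right)}} = \sqrt{-317 + \frac{17 - 8}{-12 - 8}} = \sqrt{-317 + \frac{1}{-20} \cdot 9} = \sqrt{-317 - \frac{9}{20}} = \sqrt{- \frac{6349}{20}} = \frac{i \sqrt{31745}}{10} \approx 17.817 i$)
$J{\left(E \right)} = \frac{i \sqrt{31745}}{10}$
$\frac{1}{J{\left(855 \right)} + 861990} = \frac{1}{\frac{i \sqrt{31745}}{10} + 861990} = \frac{1}{861990 + \frac{i \sqrt{31745}}{10}}$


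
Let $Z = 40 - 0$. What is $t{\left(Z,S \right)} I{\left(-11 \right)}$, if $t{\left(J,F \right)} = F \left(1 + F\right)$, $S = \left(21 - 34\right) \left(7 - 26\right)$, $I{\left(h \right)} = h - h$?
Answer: $0$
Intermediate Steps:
$Z = 40$ ($Z = 40 + 0 = 40$)
$I{\left(h \right)} = 0$
$S = 247$ ($S = \left(-13\right) \left(-19\right) = 247$)
$t{\left(Z,S \right)} I{\left(-11 \right)} = 247 \left(1 + 247\right) 0 = 247 \cdot 248 \cdot 0 = 61256 \cdot 0 = 0$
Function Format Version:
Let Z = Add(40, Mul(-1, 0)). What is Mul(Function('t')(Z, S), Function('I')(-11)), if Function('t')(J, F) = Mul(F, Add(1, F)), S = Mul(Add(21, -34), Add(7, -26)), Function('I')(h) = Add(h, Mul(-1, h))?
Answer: 0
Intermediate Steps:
Z = 40 (Z = Add(40, 0) = 40)
Function('I')(h) = 0
S = 247 (S = Mul(-13, -19) = 247)
Mul(Function('t')(Z, S), Function('I')(-11)) = Mul(Mul(247, Add(1, 247)), 0) = Mul(Mul(247, 248), 0) = Mul(61256, 0) = 0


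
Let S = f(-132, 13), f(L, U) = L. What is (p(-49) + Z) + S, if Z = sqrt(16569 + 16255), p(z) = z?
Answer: -181 + 2*sqrt(8206) ≈ 0.17395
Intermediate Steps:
Z = 2*sqrt(8206) (Z = sqrt(32824) = 2*sqrt(8206) ≈ 181.17)
S = -132
(p(-49) + Z) + S = (-49 + 2*sqrt(8206)) - 132 = -181 + 2*sqrt(8206)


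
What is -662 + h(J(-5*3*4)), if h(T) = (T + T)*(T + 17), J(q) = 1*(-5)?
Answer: -782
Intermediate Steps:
J(q) = -5
h(T) = 2*T*(17 + T) (h(T) = (2*T)*(17 + T) = 2*T*(17 + T))
-662 + h(J(-5*3*4)) = -662 + 2*(-5)*(17 - 5) = -662 + 2*(-5)*12 = -662 - 120 = -782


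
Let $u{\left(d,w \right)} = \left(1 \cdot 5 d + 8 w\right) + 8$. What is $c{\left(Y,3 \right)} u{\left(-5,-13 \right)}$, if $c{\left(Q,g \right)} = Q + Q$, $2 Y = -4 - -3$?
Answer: $121$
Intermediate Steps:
$u{\left(d,w \right)} = 8 + 5 d + 8 w$ ($u{\left(d,w \right)} = \left(5 d + 8 w\right) + 8 = 8 + 5 d + 8 w$)
$Y = - \frac{1}{2}$ ($Y = \frac{-4 - -3}{2} = \frac{-4 + 3}{2} = \frac{1}{2} \left(-1\right) = - \frac{1}{2} \approx -0.5$)
$c{\left(Q,g \right)} = 2 Q$
$c{\left(Y,3 \right)} u{\left(-5,-13 \right)} = 2 \left(- \frac{1}{2}\right) \left(8 + 5 \left(-5\right) + 8 \left(-13\right)\right) = - (8 - 25 - 104) = \left(-1\right) \left(-121\right) = 121$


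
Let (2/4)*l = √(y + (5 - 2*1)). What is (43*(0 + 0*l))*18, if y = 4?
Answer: 0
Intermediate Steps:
l = 2*√7 (l = 2*√(4 + (5 - 2*1)) = 2*√(4 + (5 - 2)) = 2*√(4 + 3) = 2*√7 ≈ 5.2915)
(43*(0 + 0*l))*18 = (43*(0 + 0*(2*√7)))*18 = (43*(0 + 0))*18 = (43*0)*18 = 0*18 = 0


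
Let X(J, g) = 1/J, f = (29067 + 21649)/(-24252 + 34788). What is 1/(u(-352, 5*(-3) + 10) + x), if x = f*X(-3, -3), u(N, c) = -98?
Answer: -7902/787075 ≈ -0.010040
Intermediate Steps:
f = 12679/2634 (f = 50716/10536 = 50716*(1/10536) = 12679/2634 ≈ 4.8136)
x = -12679/7902 (x = (12679/2634)/(-3) = (12679/2634)*(-⅓) = -12679/7902 ≈ -1.6045)
1/(u(-352, 5*(-3) + 10) + x) = 1/(-98 - 12679/7902) = 1/(-787075/7902) = -7902/787075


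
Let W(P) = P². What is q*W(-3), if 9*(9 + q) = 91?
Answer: 10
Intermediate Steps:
q = 10/9 (q = -9 + (⅑)*91 = -9 + 91/9 = 10/9 ≈ 1.1111)
q*W(-3) = (10/9)*(-3)² = (10/9)*9 = 10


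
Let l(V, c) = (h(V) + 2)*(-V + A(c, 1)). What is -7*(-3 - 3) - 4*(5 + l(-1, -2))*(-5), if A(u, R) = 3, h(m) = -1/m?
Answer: 382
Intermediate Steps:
l(V, c) = (2 - 1/V)*(3 - V) (l(V, c) = (-1/V + 2)*(-V + 3) = (2 - 1/V)*(3 - V))
-7*(-3 - 3) - 4*(5 + l(-1, -2))*(-5) = -7*(-3 - 3) - 4*(5 + (7 - 3/(-1) - 2*(-1)))*(-5) = -7*(-6) - 4*(5 + (7 - 3*(-1) + 2))*(-5) = 42 - 4*(5 + (7 + 3 + 2))*(-5) = 42 - 4*(5 + 12)*(-5) = 42 - 4*17*(-5) = 42 - 68*(-5) = 42 - 1*(-340) = 42 + 340 = 382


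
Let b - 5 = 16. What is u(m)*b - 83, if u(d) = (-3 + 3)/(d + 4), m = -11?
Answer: -83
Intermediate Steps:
b = 21 (b = 5 + 16 = 21)
u(d) = 0 (u(d) = 0/(4 + d) = 0)
u(m)*b - 83 = 0*21 - 83 = 0 - 83 = -83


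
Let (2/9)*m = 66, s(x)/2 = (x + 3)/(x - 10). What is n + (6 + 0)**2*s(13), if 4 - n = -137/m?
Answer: 115373/297 ≈ 388.46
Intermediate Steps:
s(x) = 2*(3 + x)/(-10 + x) (s(x) = 2*((x + 3)/(x - 10)) = 2*((3 + x)/(-10 + x)) = 2*(3 + x)/(-10 + x))
m = 297 (m = (9/2)*66 = 297)
n = 1325/297 (n = 4 - (-137)/297 = 4 - 1*(-137/297) = 4 + 137/297 = 1325/297 ≈ 4.4613)
n + (6 + 0)**2*s(13) = 1325/297 + (6 + 0)**2*(2*(3 + 13)/(-10 + 13)) = 1325/297 + 6**2*(2*16/3) = 1325/297 + 36*(2*(1/3)*16) = 1325/297 + 36*(32/3) = 1325/297 + 384 = 115373/297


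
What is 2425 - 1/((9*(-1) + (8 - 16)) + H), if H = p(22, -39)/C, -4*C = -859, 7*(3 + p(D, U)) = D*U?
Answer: 256418238/105737 ≈ 2425.1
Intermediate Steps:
p(D, U) = -3 + D*U/7 (p(D, U) = -3 + (D*U)/7 = -3 + D*U/7)
C = 859/4 (C = -¼*(-859) = 859/4 ≈ 214.75)
H = -3516/6013 (H = (-3 + (⅐)*22*(-39))/(859/4) = (-3 - 858/7)*(4/859) = -879/7*4/859 = -3516/6013 ≈ -0.58473)
2425 - 1/((9*(-1) + (8 - 16)) + H) = 2425 - 1/((9*(-1) + (8 - 16)) - 3516/6013) = 2425 - 1/((-9 - 8) - 3516/6013) = 2425 - 1/(-17 - 3516/6013) = 2425 - 1/(-105737/6013) = 2425 - 1*(-6013/105737) = 2425 + 6013/105737 = 256418238/105737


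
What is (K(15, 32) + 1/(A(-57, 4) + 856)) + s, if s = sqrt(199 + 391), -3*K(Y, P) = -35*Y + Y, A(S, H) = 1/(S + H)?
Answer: 7712443/45367 + sqrt(590) ≈ 194.29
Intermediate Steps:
A(S, H) = 1/(H + S)
K(Y, P) = 34*Y/3 (K(Y, P) = -(-35*Y + Y)/3 = -(-34)*Y/3 = 34*Y/3)
s = sqrt(590) ≈ 24.290
(K(15, 32) + 1/(A(-57, 4) + 856)) + s = ((34/3)*15 + 1/(1/(4 - 57) + 856)) + sqrt(590) = (170 + 1/(1/(-53) + 856)) + sqrt(590) = (170 + 1/(-1/53 + 856)) + sqrt(590) = (170 + 1/(45367/53)) + sqrt(590) = (170 + 53/45367) + sqrt(590) = 7712443/45367 + sqrt(590)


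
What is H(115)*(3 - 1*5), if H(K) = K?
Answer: -230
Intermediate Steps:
H(115)*(3 - 1*5) = 115*(3 - 1*5) = 115*(3 - 5) = 115*(-2) = -230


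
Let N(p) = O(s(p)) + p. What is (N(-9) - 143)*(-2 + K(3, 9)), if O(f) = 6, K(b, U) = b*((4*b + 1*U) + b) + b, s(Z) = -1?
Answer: -10658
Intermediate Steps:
K(b, U) = b + b*(U + 5*b) (K(b, U) = b*((4*b + U) + b) + b = b*((U + 4*b) + b) + b = b*(U + 5*b) + b = b + b*(U + 5*b))
N(p) = 6 + p
(N(-9) - 143)*(-2 + K(3, 9)) = ((6 - 9) - 143)*(-2 + 3*(1 + 9 + 5*3)) = (-3 - 143)*(-2 + 3*(1 + 9 + 15)) = -146*(-2 + 3*25) = -146*(-2 + 75) = -146*73 = -10658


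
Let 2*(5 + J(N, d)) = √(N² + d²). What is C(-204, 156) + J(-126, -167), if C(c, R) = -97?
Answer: -102 + √43765/2 ≈ 2.6004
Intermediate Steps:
J(N, d) = -5 + √(N² + d²)/2
C(-204, 156) + J(-126, -167) = -97 + (-5 + √((-126)² + (-167)²)/2) = -97 + (-5 + √(15876 + 27889)/2) = -97 + (-5 + √43765/2) = -102 + √43765/2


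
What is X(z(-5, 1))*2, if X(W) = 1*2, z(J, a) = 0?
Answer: 4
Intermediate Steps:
X(W) = 2
X(z(-5, 1))*2 = 2*2 = 4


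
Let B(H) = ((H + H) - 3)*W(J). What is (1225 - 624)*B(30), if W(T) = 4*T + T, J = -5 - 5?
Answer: -1712850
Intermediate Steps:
J = -10
W(T) = 5*T
B(H) = 150 - 100*H (B(H) = ((H + H) - 3)*(5*(-10)) = (2*H - 3)*(-50) = (-3 + 2*H)*(-50) = 150 - 100*H)
(1225 - 624)*B(30) = (1225 - 624)*(150 - 100*30) = 601*(150 - 3000) = 601*(-2850) = -1712850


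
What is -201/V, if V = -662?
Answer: 201/662 ≈ 0.30363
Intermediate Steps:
-201/V = -201/(-662) = -201*(-1/662) = 201/662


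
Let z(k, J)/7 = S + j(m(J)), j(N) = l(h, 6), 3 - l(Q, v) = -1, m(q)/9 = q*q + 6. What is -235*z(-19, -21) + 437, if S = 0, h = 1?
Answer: -6143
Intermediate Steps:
m(q) = 54 + 9*q² (m(q) = 9*(q*q + 6) = 9*(q² + 6) = 9*(6 + q²) = 54 + 9*q²)
l(Q, v) = 4 (l(Q, v) = 3 - 1*(-1) = 3 + 1 = 4)
j(N) = 4
z(k, J) = 28 (z(k, J) = 7*(0 + 4) = 7*4 = 28)
-235*z(-19, -21) + 437 = -235*28 + 437 = -6580 + 437 = -6143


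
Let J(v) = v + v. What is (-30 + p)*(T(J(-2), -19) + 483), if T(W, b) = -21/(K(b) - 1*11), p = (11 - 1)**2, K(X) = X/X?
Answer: 33957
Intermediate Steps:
K(X) = 1
J(v) = 2*v
p = 100 (p = 10**2 = 100)
T(W, b) = 21/10 (T(W, b) = -21/(1 - 1*11) = -21/(1 - 11) = -21/(-10) = -21*(-1/10) = 21/10)
(-30 + p)*(T(J(-2), -19) + 483) = (-30 + 100)*(21/10 + 483) = 70*(4851/10) = 33957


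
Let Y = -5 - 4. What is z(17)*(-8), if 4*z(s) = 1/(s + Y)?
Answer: -1/4 ≈ -0.25000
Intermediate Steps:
Y = -9
z(s) = 1/(4*(-9 + s)) (z(s) = 1/(4*(s - 9)) = 1/(4*(-9 + s)))
z(17)*(-8) = (1/(4*(-9 + 17)))*(-8) = ((1/4)/8)*(-8) = ((1/4)*(1/8))*(-8) = (1/32)*(-8) = -1/4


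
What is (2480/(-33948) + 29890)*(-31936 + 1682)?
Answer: -7674707955740/8487 ≈ -9.0429e+8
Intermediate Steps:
(2480/(-33948) + 29890)*(-31936 + 1682) = (2480*(-1/33948) + 29890)*(-30254) = (-620/8487 + 29890)*(-30254) = (253675810/8487)*(-30254) = -7674707955740/8487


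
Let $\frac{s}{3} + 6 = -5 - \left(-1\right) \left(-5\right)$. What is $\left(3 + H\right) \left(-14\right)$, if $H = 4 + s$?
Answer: $574$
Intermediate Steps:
$s = -48$ ($s = -18 + 3 \left(-5 - \left(-1\right) \left(-5\right)\right) = -18 + 3 \left(-5 - 5\right) = -18 + 3 \left(-10\right) = -18 - 30 = -48$)
$H = -44$ ($H = 4 - 48 = -44$)
$\left(3 + H\right) \left(-14\right) = \left(3 - 44\right) \left(-14\right) = \left(-41\right) \left(-14\right) = 574$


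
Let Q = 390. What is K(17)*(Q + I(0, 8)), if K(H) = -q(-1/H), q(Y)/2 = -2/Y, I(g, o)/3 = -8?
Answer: -24888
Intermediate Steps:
I(g, o) = -24 (I(g, o) = 3*(-8) = -24)
q(Y) = -4/Y (q(Y) = 2*(-2/Y) = -4/Y)
K(H) = -4*H (K(H) = -(-4)/((-1/H)) = -(-4)*(-H) = -4*H)
K(17)*(Q + I(0, 8)) = (-4*17)*(390 - 24) = -68*366 = -24888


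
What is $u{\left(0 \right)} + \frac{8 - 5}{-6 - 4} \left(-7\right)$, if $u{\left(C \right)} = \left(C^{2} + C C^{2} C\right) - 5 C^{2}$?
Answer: $\frac{21}{10} \approx 2.1$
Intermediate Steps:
$u{\left(C \right)} = C^{4} - 4 C^{2}$ ($u{\left(C \right)} = \left(C^{2} + C^{3} C\right) - 5 C^{2} = \left(C^{2} + C^{4}\right) - 5 C^{2} = C^{4} - 4 C^{2}$)
$u{\left(0 \right)} + \frac{8 - 5}{-6 - 4} \left(-7\right) = 0^{2} \left(-4 + 0^{2}\right) + \frac{8 - 5}{-6 - 4} \left(-7\right) = 0 \left(-4 + 0\right) + \frac{3}{-10} \left(-7\right) = 0 \left(-4\right) + 3 \left(- \frac{1}{10}\right) \left(-7\right) = 0 - - \frac{21}{10} = 0 + \frac{21}{10} = \frac{21}{10}$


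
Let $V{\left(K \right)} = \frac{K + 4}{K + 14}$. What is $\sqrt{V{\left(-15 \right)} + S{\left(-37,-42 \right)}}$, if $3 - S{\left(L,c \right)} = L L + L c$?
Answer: $i \sqrt{2909} \approx 53.935 i$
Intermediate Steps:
$S{\left(L,c \right)} = 3 - L^{2} - L c$ ($S{\left(L,c \right)} = 3 - \left(L L + L c\right) = 3 - \left(L^{2} + L c\right) = 3 - L^{2} - L c$)
$V{\left(K \right)} = \frac{4 + K}{14 + K}$
$\sqrt{V{\left(-15 \right)} + S{\left(-37,-42 \right)}} = \sqrt{\frac{4 - 15}{14 - 15} - \left(1366 + 1554\right)} = \sqrt{\frac{1}{-1} \left(-11\right) - 2920} = \sqrt{\left(-1\right) \left(-11\right) - 2920} = \sqrt{11 - 2920} = \sqrt{-2909} = i \sqrt{2909}$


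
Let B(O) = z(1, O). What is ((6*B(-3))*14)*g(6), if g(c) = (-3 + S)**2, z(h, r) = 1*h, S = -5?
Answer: 5376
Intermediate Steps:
z(h, r) = h
B(O) = 1
g(c) = 64 (g(c) = (-3 - 5)**2 = (-8)**2 = 64)
((6*B(-3))*14)*g(6) = ((6*1)*14)*64 = (6*14)*64 = 84*64 = 5376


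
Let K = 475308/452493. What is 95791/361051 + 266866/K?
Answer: 807384406105379/3177970902 ≈ 2.5406e+5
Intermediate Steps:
K = 17604/16759 (K = 475308*(1/452493) = 17604/16759 ≈ 1.0504)
95791/361051 + 266866/K = 95791/361051 + 266866/(17604/16759) = 95791*(1/361051) + 266866*(16759/17604) = 95791/361051 + 2236203647/8802 = 807384406105379/3177970902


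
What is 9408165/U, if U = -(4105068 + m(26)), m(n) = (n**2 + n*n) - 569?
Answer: -3136055/1368617 ≈ -2.2914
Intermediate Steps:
m(n) = -569 + 2*n**2 (m(n) = (n**2 + n**2) - 569 = 2*n**2 - 569 = -569 + 2*n**2)
U = -4105851 (U = -(4105068 + (-569 + 2*26**2)) = -(4105068 + (-569 + 2*676)) = -(4105068 + (-569 + 1352)) = -(4105068 + 783) = -1*4105851 = -4105851)
9408165/U = 9408165/(-4105851) = 9408165*(-1/4105851) = -3136055/1368617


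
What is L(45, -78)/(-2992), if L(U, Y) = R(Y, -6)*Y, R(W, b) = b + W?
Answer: -819/374 ≈ -2.1898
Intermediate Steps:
R(W, b) = W + b
L(U, Y) = Y*(-6 + Y) (L(U, Y) = (Y - 6)*Y = (-6 + Y)*Y = Y*(-6 + Y))
L(45, -78)/(-2992) = -78*(-6 - 78)/(-2992) = -78*(-84)*(-1/2992) = 6552*(-1/2992) = -819/374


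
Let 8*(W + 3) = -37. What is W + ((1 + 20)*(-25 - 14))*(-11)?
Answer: 72011/8 ≈ 9001.4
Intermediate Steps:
W = -61/8 (W = -3 + (1/8)*(-37) = -3 - 37/8 = -61/8 ≈ -7.6250)
W + ((1 + 20)*(-25 - 14))*(-11) = -61/8 + ((1 + 20)*(-25 - 14))*(-11) = -61/8 + (21*(-39))*(-11) = -61/8 - 819*(-11) = -61/8 + 9009 = 72011/8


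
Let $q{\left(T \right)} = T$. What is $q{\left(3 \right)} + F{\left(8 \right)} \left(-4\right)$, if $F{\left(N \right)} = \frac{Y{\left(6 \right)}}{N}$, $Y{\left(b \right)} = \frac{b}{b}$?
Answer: $\frac{5}{2} \approx 2.5$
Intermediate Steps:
$Y{\left(b \right)} = 1$
$F{\left(N \right)} = \frac{1}{N}$ ($F{\left(N \right)} = 1 \frac{1}{N} = \frac{1}{N}$)
$q{\left(3 \right)} + F{\left(8 \right)} \left(-4\right) = 3 + \frac{1}{8} \left(-4\right) = 3 - \frac{1}{2} = \frac{5}{2}$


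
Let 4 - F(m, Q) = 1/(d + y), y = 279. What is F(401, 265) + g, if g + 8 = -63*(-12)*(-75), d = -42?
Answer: -13438849/237 ≈ -56704.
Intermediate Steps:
g = -56708 (g = -8 - 63*(-12)*(-75) = -8 + 756*(-75) = -8 - 56700 = -56708)
F(m, Q) = 947/237 (F(m, Q) = 4 - 1/(-42 + 279) = 4 - 1/237 = 947/237)
F(401, 265) + g = 947/237 - 56708 = -13438849/237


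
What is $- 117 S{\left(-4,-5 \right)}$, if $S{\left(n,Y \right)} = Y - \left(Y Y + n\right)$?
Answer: $3042$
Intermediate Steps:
$S{\left(n,Y \right)} = Y - n - Y^{2}$ ($S{\left(n,Y \right)} = Y - \left(Y^{2} + n\right) = Y - \left(n + Y^{2}\right) = Y - n - Y^{2}$)
$- 117 S{\left(-4,-5 \right)} = - 117 \left(-5 - -4 - \left(-5\right)^{2}\right) = - 117 \left(-5 + 4 - 25\right) = \left(-117\right) \left(-26\right) = 3042$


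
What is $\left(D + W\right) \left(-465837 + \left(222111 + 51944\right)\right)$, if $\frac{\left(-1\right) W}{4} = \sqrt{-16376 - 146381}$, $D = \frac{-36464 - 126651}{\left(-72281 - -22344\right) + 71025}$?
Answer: $\frac{15641260465}{10544} + 767128 i \sqrt{162757} \approx 1.4834 \cdot 10^{6} + 3.0948 \cdot 10^{8} i$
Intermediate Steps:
$D = - \frac{163115}{21088}$ ($D = - \frac{163115}{\left(-72281 + 22344\right) + 71025} = - \frac{163115}{-49937 + 71025} = - \frac{163115}{21088} \approx -7.735$)
$W = - 4 i \sqrt{162757}$ ($W = - 4 \sqrt{-16376 - 146381} = - 4 \sqrt{-162757} = - 4 i \sqrt{162757} \approx - 1613.7 i$)
$\left(D + W\right) \left(-465837 + \left(222111 + 51944\right)\right) = \left(- \frac{163115}{21088} - 4 i \sqrt{162757}\right) \left(-465837 + \left(222111 + 51944\right)\right) = \left(- \frac{163115}{21088} - 4 i \sqrt{162757}\right) \left(-465837 + 274055\right) = \left(- \frac{163115}{21088} - 4 i \sqrt{162757}\right) \left(-191782\right) = \frac{15641260465}{10544} + 767128 i \sqrt{162757}$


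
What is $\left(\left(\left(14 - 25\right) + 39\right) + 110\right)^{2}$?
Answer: $19044$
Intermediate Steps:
$\left(\left(\left(14 - 25\right) + 39\right) + 110\right)^{2} = \left(\left(-11 + 39\right) + 110\right)^{2} = \left(28 + 110\right)^{2} = 138^{2} = 19044$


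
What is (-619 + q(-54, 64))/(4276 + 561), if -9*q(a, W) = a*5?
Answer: -589/4837 ≈ -0.12177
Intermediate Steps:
q(a, W) = -5*a/9 (q(a, W) = -a*5/9 = -5*a/9)
(-619 + q(-54, 64))/(4276 + 561) = (-619 - 5/9*(-54))/(4276 + 561) = (-619 + 30)/4837 = -589*1/4837 = -589/4837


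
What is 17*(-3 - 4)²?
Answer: 833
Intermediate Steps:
17*(-3 - 4)² = 17*(-7)² = 17*49 = 833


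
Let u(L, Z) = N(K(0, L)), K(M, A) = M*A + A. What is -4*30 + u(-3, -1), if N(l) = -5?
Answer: -125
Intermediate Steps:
K(M, A) = A + A*M (K(M, A) = A*M + A = A + A*M)
u(L, Z) = -5
-4*30 + u(-3, -1) = -4*30 - 5 = -120 - 5 = -125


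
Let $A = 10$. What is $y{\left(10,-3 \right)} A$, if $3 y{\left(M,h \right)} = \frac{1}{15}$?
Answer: $\frac{2}{9} \approx 0.22222$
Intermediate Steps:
$y{\left(M,h \right)} = \frac{1}{45}$ ($y{\left(M,h \right)} = \frac{1}{3 \cdot 15} = \frac{1}{3} \cdot \frac{1}{15} = \frac{1}{45}$)
$y{\left(10,-3 \right)} A = \frac{1}{45} \cdot 10 = \frac{2}{9}$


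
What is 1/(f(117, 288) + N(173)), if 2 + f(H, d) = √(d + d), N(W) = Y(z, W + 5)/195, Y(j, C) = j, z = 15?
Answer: 13/287 ≈ 0.045296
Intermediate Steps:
N(W) = 1/13 (N(W) = 15/195 = 15*(1/195) = 1/13)
f(H, d) = -2 + √2*√d (f(H, d) = -2 + √(d + d) = -2 + √(2*d) = -2 + √2*√d)
1/(f(117, 288) + N(173)) = 1/((-2 + √2*√288) + 1/13) = 1/((-2 + √2*(12*√2)) + 1/13) = 1/((-2 + 24) + 1/13) = 1/(22 + 1/13) = 1/(287/13) = 13/287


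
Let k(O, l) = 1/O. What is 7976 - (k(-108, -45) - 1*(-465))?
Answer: 811189/108 ≈ 7511.0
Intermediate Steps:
7976 - (k(-108, -45) - 1*(-465)) = 7976 - (1/(-108) - 1*(-465)) = 7976 - (-1/108 + 465) = 7976 - 1*50219/108 = 7976 - 50219/108 = 811189/108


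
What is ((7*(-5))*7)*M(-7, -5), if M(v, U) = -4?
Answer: 980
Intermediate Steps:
((7*(-5))*7)*M(-7, -5) = ((7*(-5))*7)*(-4) = -35*7*(-4) = -245*(-4) = 980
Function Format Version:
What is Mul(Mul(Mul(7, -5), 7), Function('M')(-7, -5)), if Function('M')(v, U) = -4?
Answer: 980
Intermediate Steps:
Mul(Mul(Mul(7, -5), 7), Function('M')(-7, -5)) = Mul(Mul(Mul(7, -5), 7), -4) = Mul(Mul(-35, 7), -4) = Mul(-245, -4) = 980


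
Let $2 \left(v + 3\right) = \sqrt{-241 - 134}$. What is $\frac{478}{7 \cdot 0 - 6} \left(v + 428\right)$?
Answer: $- \frac{101575}{3} - \frac{1195 i \sqrt{15}}{6} \approx -33858.0 - 771.37 i$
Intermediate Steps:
$v = -3 + \frac{5 i \sqrt{15}}{2}$ ($v = -3 + \frac{\sqrt{-241 - 134}}{2} = -3 + \frac{\sqrt{-375}}{2} = -3 + \frac{5 i \sqrt{15}}{2} \approx -3.0 + 9.6825 i$)
$\frac{478}{7 \cdot 0 - 6} \left(v + 428\right) = \frac{478}{7 \cdot 0 - 6} \left(\left(-3 + \frac{5 i \sqrt{15}}{2}\right) + 428\right) = \frac{478}{0 - 6} \left(425 + \frac{5 i \sqrt{15}}{2}\right) = \frac{478}{-6} \left(425 + \frac{5 i \sqrt{15}}{2}\right) = 478 \left(- \frac{1}{6}\right) \left(425 + \frac{5 i \sqrt{15}}{2}\right) = - \frac{239 \left(425 + \frac{5 i \sqrt{15}}{2}\right)}{3} = - \frac{101575}{3} - \frac{1195 i \sqrt{15}}{6}$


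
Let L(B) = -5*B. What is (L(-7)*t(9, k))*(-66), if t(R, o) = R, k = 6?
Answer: -20790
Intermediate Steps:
(L(-7)*t(9, k))*(-66) = (-5*(-7)*9)*(-66) = (35*9)*(-66) = 315*(-66) = -20790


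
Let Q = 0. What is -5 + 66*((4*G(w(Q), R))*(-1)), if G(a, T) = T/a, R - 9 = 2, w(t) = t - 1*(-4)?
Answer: -731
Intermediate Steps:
w(t) = 4 + t (w(t) = t + 4 = 4 + t)
R = 11 (R = 9 + 2 = 11)
-5 + 66*((4*G(w(Q), R))*(-1)) = -5 + 66*((4*(11/(4 + 0)))*(-1)) = -5 + 66*((4*(11/4))*(-1)) = -5 + 66*(11*(-1)) = -5 + 66*(-11) = -5 - 726 = -731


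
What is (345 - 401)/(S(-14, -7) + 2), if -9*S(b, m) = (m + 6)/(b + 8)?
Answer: -3024/107 ≈ -28.262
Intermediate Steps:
S(b, m) = -(6 + m)/(9*(8 + b)) (S(b, m) = -(m + 6)/(9*(b + 8)) = -(6 + m)/(9*(8 + b)))
(345 - 401)/(S(-14, -7) + 2) = (345 - 401)/((-6 - 1*(-7))/(9*(8 - 14)) + 2) = -56/((1/9)*(-6 + 7)/(-6) + 2) = -56/((1/9)*(-1/6)*1 + 2) = -56/(-1/54 + 2) = -56/107/54 = -56*54/107 = -3024/107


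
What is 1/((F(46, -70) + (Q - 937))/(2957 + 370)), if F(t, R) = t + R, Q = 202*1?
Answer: -1109/253 ≈ -4.3834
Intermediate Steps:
Q = 202
F(t, R) = R + t
1/((F(46, -70) + (Q - 937))/(2957 + 370)) = 1/(((-70 + 46) + (202 - 937))/(2957 + 370)) = 1/((-24 - 735)/3327) = 1/(-759*1/3327) = 1/(-253/1109) = -1109/253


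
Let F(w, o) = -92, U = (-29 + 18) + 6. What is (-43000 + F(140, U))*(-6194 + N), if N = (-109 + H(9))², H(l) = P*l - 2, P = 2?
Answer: -105790860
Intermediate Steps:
U = -5 (U = -11 + 6 = -5)
H(l) = -2 + 2*l (H(l) = 2*l - 2 = -2 + 2*l)
N = 8649 (N = (-109 + (-2 + 2*9))² = (-109 + (-2 + 18))² = (-109 + 16)² = (-93)² = 8649)
(-43000 + F(140, U))*(-6194 + N) = (-43000 - 92)*(-6194 + 8649) = -43092*2455 = -105790860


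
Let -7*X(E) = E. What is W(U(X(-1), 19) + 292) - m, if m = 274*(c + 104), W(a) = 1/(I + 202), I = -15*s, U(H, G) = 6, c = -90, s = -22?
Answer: -2040751/532 ≈ -3836.0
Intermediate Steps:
X(E) = -E/7
I = 330 (I = -15*(-22) = 330)
W(a) = 1/532 (W(a) = 1/(330 + 202) = 1/532)
m = 3836 (m = 274*(-90 + 104) = 274*14 = 3836)
W(U(X(-1), 19) + 292) - m = 1/532 - 1*3836 = 1/532 - 3836 = -2040751/532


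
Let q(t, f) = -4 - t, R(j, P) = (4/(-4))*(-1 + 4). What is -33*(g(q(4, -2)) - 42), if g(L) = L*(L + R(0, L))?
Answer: -1518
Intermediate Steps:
R(j, P) = -3 (R(j, P) = (4*(-¼))*3 = -1*3 = -3)
g(L) = L*(-3 + L) (g(L) = L*(L - 3) = L*(-3 + L))
-33*(g(q(4, -2)) - 42) = -33*((-4 - 1*4)*(-3 + (-4 - 1*4)) - 42) = -33*((-4 - 4)*(-3 + (-4 - 4)) - 42) = -33*(-8*(-3 - 8) - 42) = -33*(-8*(-11) - 42) = -33*(88 - 42) = -33*46 = -1518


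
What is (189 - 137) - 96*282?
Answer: -27020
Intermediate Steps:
(189 - 137) - 96*282 = 52 - 27072 = -27020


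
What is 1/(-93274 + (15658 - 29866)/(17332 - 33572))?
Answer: -1015/94672222 ≈ -1.0721e-5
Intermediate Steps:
1/(-93274 + (15658 - 29866)/(17332 - 33572)) = 1/(-93274 - 14208/(-16240)) = 1/(-93274 - 14208*(-1/16240)) = 1/(-93274 + 888/1015) = 1/(-94672222/1015) = -1015/94672222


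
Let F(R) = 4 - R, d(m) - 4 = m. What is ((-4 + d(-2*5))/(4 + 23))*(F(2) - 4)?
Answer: 20/27 ≈ 0.74074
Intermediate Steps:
d(m) = 4 + m
((-4 + d(-2*5))/(4 + 23))*(F(2) - 4) = ((-4 + (4 - 2*5))/(4 + 23))*((4 - 1*2) - 4) = ((-4 + (4 - 10))/27)*((4 - 2) - 4) = ((-4 - 6)*(1/27))*(2 - 4) = -10*1/27*(-2) = -10/27*(-2) = 20/27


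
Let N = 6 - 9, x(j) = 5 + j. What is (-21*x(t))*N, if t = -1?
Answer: 252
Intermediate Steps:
N = -3
(-21*x(t))*N = -21*(5 - 1)*(-3) = -21*4*(-3) = -84*(-3) = 252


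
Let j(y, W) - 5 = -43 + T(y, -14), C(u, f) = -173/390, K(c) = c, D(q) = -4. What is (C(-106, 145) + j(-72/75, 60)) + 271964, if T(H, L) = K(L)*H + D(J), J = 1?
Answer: 530273243/1950 ≈ 2.7194e+5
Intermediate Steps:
T(H, L) = -4 + H*L (T(H, L) = L*H - 4 = H*L - 4 = -4 + H*L)
C(u, f) = -173/390 (C(u, f) = -173*1/390 = -173/390)
j(y, W) = -42 - 14*y (j(y, W) = 5 + (-43 + (-4 + y*(-14))) = 5 + (-43 + (-4 - 14*y)) = 5 + (-47 - 14*y) = -42 - 14*y)
(C(-106, 145) + j(-72/75, 60)) + 271964 = (-173/390 + (-42 - (-1008)/75)) + 271964 = (-173/390 + (-42 - 14*(-24/25))) + 271964 = (-173/390 + (-42 + 336/25)) + 271964 = (-173/390 - 714/25) + 271964 = -56557/1950 + 271964 = 530273243/1950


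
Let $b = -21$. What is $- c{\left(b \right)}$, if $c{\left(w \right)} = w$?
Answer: $21$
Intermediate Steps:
$- c{\left(b \right)} = \left(-1\right) \left(-21\right) = 21$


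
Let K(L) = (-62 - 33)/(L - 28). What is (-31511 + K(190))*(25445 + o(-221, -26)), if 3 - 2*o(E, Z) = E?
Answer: -43488447163/54 ≈ -8.0534e+8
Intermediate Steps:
o(E, Z) = 3/2 - E/2
K(L) = -95/(-28 + L)
(-31511 + K(190))*(25445 + o(-221, -26)) = (-31511 - 95/(-28 + 190))*(25445 + (3/2 - ½*(-221))) = (-31511 - 95/162)*(25445 + (3/2 + 221/2)) = (-31511 - 95*1/162)*(25445 + 112) = (-31511 - 95/162)*25557 = -5104877/162*25557 = -43488447163/54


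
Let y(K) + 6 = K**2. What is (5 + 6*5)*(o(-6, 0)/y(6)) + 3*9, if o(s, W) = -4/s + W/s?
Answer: 250/9 ≈ 27.778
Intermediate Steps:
y(K) = -6 + K**2
(5 + 6*5)*(o(-6, 0)/y(6)) + 3*9 = (5 + 6*5)*(((-4 + 0)/(-6))/(-6 + 6**2)) + 3*9 = (5 + 30)*((-1/6*(-4))/(-6 + 36)) + 27 = 35*((2/3)/30) + 27 = 35*((2/3)*(1/30)) + 27 = 35*(1/45) + 27 = 7/9 + 27 = 250/9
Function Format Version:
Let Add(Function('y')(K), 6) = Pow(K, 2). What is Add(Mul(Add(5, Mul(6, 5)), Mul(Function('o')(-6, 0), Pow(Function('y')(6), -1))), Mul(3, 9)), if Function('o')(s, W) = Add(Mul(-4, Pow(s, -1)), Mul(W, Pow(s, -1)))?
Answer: Rational(250, 9) ≈ 27.778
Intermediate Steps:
Function('y')(K) = Add(-6, Pow(K, 2))
Add(Mul(Add(5, Mul(6, 5)), Mul(Function('o')(-6, 0), Pow(Function('y')(6), -1))), Mul(3, 9)) = Add(Mul(Add(5, Mul(6, 5)), Mul(Mul(Pow(-6, -1), Add(-4, 0)), Pow(Add(-6, Pow(6, 2)), -1))), Mul(3, 9)) = Add(Mul(Add(5, 30), Mul(Mul(Rational(-1, 6), -4), Pow(Add(-6, 36), -1))), 27) = Add(Mul(35, Mul(Rational(2, 3), Pow(30, -1))), 27) = Add(Mul(35, Mul(Rational(2, 3), Rational(1, 30))), 27) = Add(Mul(35, Rational(1, 45)), 27) = Add(Rational(7, 9), 27) = Rational(250, 9)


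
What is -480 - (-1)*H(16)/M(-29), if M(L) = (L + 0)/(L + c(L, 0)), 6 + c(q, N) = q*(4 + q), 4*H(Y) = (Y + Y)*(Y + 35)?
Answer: -295440/29 ≈ -10188.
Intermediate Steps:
H(Y) = Y*(35 + Y)/2 (H(Y) = ((Y + Y)*(Y + 35))/4 = ((2*Y)*(35 + Y))/4 = (2*Y*(35 + Y))/4 = Y*(35 + Y)/2)
c(q, N) = -6 + q*(4 + q)
M(L) = L/(-6 + L² + 5*L) (M(L) = (L + 0)/(L + (-6 + L² + 4*L)) = L/(-6 + L² + 5*L))
-480 - (-1)*H(16)/M(-29) = -480 - (-1)*((½)*16*(35 + 16))/((-29/(-6 + (-29)² + 5*(-29)))) = -480 - (-1)*((½)*16*51)/((-29/(-6 + 841 - 145))) = -480 - (-1)*408/((-29/690)) = -480 - (-1)*408/((-29*1/690)) = -480 - (-1)*408/(-29/690) = -480 - (-1)*408*(-690/29) = -480 - (-1)*(-281520)/29 = -480 - 1*281520/29 = -480 - 281520/29 = -295440/29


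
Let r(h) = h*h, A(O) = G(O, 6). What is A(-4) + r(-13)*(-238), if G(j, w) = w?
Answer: -40216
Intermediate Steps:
A(O) = 6
r(h) = h²
A(-4) + r(-13)*(-238) = 6 + (-13)²*(-238) = 6 + 169*(-238) = 6 - 40222 = -40216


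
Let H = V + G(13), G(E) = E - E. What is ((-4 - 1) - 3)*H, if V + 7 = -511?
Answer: 4144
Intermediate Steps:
V = -518 (V = -7 - 511 = -518)
G(E) = 0
H = -518 (H = -518 + 0 = -518)
((-4 - 1) - 3)*H = ((-4 - 1) - 3)*(-518) = (-5 - 3)*(-518) = -8*(-518) = 4144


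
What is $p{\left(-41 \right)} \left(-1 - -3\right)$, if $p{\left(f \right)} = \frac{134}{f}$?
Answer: $- \frac{268}{41} \approx -6.5366$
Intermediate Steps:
$p{\left(-41 \right)} \left(-1 - -3\right) = \frac{134}{-41} \left(-1 - -3\right) = 134 \left(- \frac{1}{41}\right) \left(-1 + 3\right) = \left(- \frac{134}{41}\right) 2 = - \frac{268}{41}$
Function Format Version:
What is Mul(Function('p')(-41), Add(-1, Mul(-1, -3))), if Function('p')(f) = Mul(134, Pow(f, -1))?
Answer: Rational(-268, 41) ≈ -6.5366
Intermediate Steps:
Mul(Function('p')(-41), Add(-1, Mul(-1, -3))) = Mul(Mul(134, Pow(-41, -1)), Add(-1, Mul(-1, -3))) = Mul(Mul(134, Rational(-1, 41)), Add(-1, 3)) = Mul(Rational(-134, 41), 2) = Rational(-268, 41)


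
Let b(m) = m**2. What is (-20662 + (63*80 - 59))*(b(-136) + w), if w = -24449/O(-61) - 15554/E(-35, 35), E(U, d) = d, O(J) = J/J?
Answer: 501588147/5 ≈ 1.0032e+8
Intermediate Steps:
O(J) = 1
w = -124467/5 (w = -24449/1 - 15554/35 = -24449*1 - 15554*1/35 = -24449 - 2222/5 = -124467/5 ≈ -24893.)
(-20662 + (63*80 - 59))*(b(-136) + w) = (-20662 + (63*80 - 59))*((-136)**2 - 124467/5) = (-20662 + (5040 - 59))*(18496 - 124467/5) = (-20662 + 4981)*(-31987/5) = -15681*(-31987/5) = 501588147/5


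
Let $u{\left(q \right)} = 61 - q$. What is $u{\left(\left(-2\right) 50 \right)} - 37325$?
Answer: $-37164$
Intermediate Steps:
$u{\left(\left(-2\right) 50 \right)} - 37325 = \left(61 - \left(-2\right) 50\right) - 37325 = \left(61 - -100\right) - 37325 = \left(61 + 100\right) - 37325 = 161 - 37325 = -37164$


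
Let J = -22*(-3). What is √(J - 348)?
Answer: I*√282 ≈ 16.793*I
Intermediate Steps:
J = 66
√(J - 348) = √(66 - 348) = √(-282) = I*√282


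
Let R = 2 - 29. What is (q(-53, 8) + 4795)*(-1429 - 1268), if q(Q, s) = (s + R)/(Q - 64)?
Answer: -504369566/39 ≈ -1.2933e+7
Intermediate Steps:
R = -27
q(Q, s) = (-27 + s)/(-64 + Q) (q(Q, s) = (s - 27)/(Q - 64) = (-27 + s)/(-64 + Q))
(q(-53, 8) + 4795)*(-1429 - 1268) = ((-27 + 8)/(-64 - 53) + 4795)*(-1429 - 1268) = (-19/(-117) + 4795)*(-2697) = (-1/117*(-19) + 4795)*(-2697) = (19/117 + 4795)*(-2697) = (561034/117)*(-2697) = -504369566/39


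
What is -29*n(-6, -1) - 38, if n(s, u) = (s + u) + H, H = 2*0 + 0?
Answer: 165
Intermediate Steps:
H = 0 (H = 0 + 0 = 0)
n(s, u) = s + u (n(s, u) = (s + u) + 0 = s + u)
-29*n(-6, -1) - 38 = -29*(-6 - 1) - 38 = -29*(-7) - 38 = 203 - 38 = 165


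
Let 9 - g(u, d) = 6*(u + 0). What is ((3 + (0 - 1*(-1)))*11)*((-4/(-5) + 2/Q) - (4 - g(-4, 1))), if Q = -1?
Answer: 6116/5 ≈ 1223.2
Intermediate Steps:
g(u, d) = 9 - 6*u (g(u, d) = 9 - 6*(u + 0) = 9 - 6*u)
((3 + (0 - 1*(-1)))*11)*((-4/(-5) + 2/Q) - (4 - g(-4, 1))) = ((3 + (0 - 1*(-1)))*11)*((-4/(-5) + 2/(-1)) - (4 - (9 - 6*(-4)))) = ((3 + (0 + 1))*11)*((-4*(-1/5) + 2*(-1)) - (4 - (9 + 24))) = ((3 + 1)*11)*((4/5 - 2) - (4 - 1*33)) = (4*11)*(-6/5 - (4 - 33)) = 44*(-6/5 - 1*(-29)) = 44*(-6/5 + 29) = 44*(139/5) = 6116/5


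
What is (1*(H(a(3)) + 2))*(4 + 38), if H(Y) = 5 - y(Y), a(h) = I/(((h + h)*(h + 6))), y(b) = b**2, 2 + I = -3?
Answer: 142709/486 ≈ 293.64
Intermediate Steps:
I = -5 (I = -2 - 3 = -5)
a(h) = -5/(2*h*(6 + h)) (a(h) = -5*1/((h + 6)*(h + h)) = -5*1/(2*h*(6 + h)) = -5/(2*h*(6 + h)))
H(Y) = 5 - Y**2
(1*(H(a(3)) + 2))*(4 + 38) = (1*((5 - (-5/2/(3*(6 + 3)))**2) + 2))*(4 + 38) = (1*((5 - (-5/2*1/3/9)**2) + 2))*42 = (1*((5 - (-5/2*1/3*1/9)**2) + 2))*42 = (1*((5 - (-5/54)**2) + 2))*42 = (1*((5 - 1*25/2916) + 2))*42 = (1*((5 - 25/2916) + 2))*42 = (1*(14555/2916 + 2))*42 = (1*(20387/2916))*42 = (20387/2916)*42 = 142709/486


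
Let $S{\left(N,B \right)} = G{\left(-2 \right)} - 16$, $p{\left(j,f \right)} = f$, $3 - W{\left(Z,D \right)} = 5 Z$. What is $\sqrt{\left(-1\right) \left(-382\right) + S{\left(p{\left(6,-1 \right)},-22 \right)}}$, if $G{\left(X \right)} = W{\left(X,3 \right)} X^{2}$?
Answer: $\sqrt{418} \approx 20.445$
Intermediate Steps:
$W{\left(Z,D \right)} = 3 - 5 Z$
$G{\left(X \right)} = X^{2} \left(3 - 5 X\right)$ ($G{\left(X \right)} = \left(3 - 5 X\right) X^{2} = X^{2} \left(3 - 5 X\right)$)
$S{\left(N,B \right)} = 36$ ($S{\left(N,B \right)} = \left(-2\right)^{2} \left(3 - -10\right) - 16 = 4 \left(3 + 10\right) - 16 = 4 \cdot 13 - 16 = 52 - 16 = 36$)
$\sqrt{\left(-1\right) \left(-382\right) + S{\left(p{\left(6,-1 \right)},-22 \right)}} = \sqrt{\left(-1\right) \left(-382\right) + 36} = \sqrt{382 + 36} = \sqrt{418}$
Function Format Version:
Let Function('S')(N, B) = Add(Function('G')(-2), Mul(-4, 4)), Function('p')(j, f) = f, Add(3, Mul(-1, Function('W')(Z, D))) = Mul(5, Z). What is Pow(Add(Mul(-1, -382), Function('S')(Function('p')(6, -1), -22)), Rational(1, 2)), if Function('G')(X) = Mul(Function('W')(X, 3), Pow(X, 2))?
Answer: Pow(418, Rational(1, 2)) ≈ 20.445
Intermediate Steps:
Function('W')(Z, D) = Add(3, Mul(-5, Z)) (Function('W')(Z, D) = Add(3, Mul(-1, Mul(5, Z))) = Add(3, Mul(-5, Z)))
Function('G')(X) = Mul(Pow(X, 2), Add(3, Mul(-5, X))) (Function('G')(X) = Mul(Add(3, Mul(-5, X)), Pow(X, 2)) = Mul(Pow(X, 2), Add(3, Mul(-5, X))))
Function('S')(N, B) = 36 (Function('S')(N, B) = Add(Mul(Pow(-2, 2), Add(3, Mul(-5, -2))), Mul(-4, 4)) = Add(Mul(4, Add(3, 10)), -16) = Add(Mul(4, 13), -16) = Add(52, -16) = 36)
Pow(Add(Mul(-1, -382), Function('S')(Function('p')(6, -1), -22)), Rational(1, 2)) = Pow(Add(Mul(-1, -382), 36), Rational(1, 2)) = Pow(Add(382, 36), Rational(1, 2)) = Pow(418, Rational(1, 2))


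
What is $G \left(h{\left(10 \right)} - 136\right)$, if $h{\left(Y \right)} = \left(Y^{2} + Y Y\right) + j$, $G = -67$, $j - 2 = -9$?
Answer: $-3819$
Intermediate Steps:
$j = -7$ ($j = 2 - 9 = -7$)
$h{\left(Y \right)} = -7 + 2 Y^{2}$ ($h{\left(Y \right)} = \left(Y^{2} + Y Y\right) - 7 = \left(Y^{2} + Y^{2}\right) - 7 = 2 Y^{2} - 7 = -7 + 2 Y^{2}$)
$G \left(h{\left(10 \right)} - 136\right) = - 67 \left(\left(-7 + 2 \cdot 10^{2}\right) - 136\right) = - 67 \left(\left(-7 + 2 \cdot 100\right) - 136\right) = - 67 \left(\left(-7 + 200\right) - 136\right) = - 67 \left(193 - 136\right) = \left(-67\right) 57 = -3819$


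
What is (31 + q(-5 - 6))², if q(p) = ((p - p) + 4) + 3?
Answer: 1444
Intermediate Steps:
q(p) = 7 (q(p) = (0 + 4) + 3 = 4 + 3 = 7)
(31 + q(-5 - 6))² = (31 + 7)² = 38² = 1444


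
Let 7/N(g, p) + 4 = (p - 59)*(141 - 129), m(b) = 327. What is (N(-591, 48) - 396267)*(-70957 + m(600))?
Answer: 1903207245485/68 ≈ 2.7988e+10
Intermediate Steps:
N(g, p) = 7/(-712 + 12*p) (N(g, p) = 7/(-4 + (p - 59)*(141 - 129)) = 7/(-4 + (-59 + p)*12) = 7/(-4 + (-708 + 12*p)) = 7/(-712 + 12*p))
(N(-591, 48) - 396267)*(-70957 + m(600)) = (7/(4*(-178 + 3*48)) - 396267)*(-70957 + 327) = (7/(4*(-178 + 144)) - 396267)*(-70630) = ((7/4)/(-34) - 396267)*(-70630) = ((7/4)*(-1/34) - 396267)*(-70630) = (-7/136 - 396267)*(-70630) = -53892319/136*(-70630) = 1903207245485/68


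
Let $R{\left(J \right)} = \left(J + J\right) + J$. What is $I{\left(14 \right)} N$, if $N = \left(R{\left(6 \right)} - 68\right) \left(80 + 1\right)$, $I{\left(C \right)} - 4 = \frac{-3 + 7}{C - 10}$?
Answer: $-20250$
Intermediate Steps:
$I{\left(C \right)} = 4 + \frac{4}{-10 + C}$ ($I{\left(C \right)} = 4 + \frac{-3 + 7}{C - 10} = 4 + \frac{4}{-10 + C}$)
$R{\left(J \right)} = 3 J$ ($R{\left(J \right)} = 2 J + J = 3 J$)
$N = -4050$ ($N = \left(3 \cdot 6 - 68\right) \left(80 + 1\right) = \left(18 - 68\right) 81 = \left(-50\right) 81 = -4050$)
$I{\left(14 \right)} N = \frac{4 \left(-9 + 14\right)}{-10 + 14} \left(-4050\right) = 4 \cdot \frac{1}{4} \cdot 5 \left(-4050\right) = 5 \left(-4050\right) = -20250$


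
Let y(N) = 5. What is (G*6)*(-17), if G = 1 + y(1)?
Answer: -612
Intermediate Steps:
G = 6 (G = 1 + 5 = 6)
(G*6)*(-17) = (6*6)*(-17) = 36*(-17) = -612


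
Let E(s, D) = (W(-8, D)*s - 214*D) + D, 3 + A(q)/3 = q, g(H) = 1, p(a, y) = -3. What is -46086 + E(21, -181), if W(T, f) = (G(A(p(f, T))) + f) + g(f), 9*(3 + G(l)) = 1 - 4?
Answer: -11383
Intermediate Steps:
A(q) = -9 + 3*q
G(l) = -10/3 (G(l) = -3 + (1 - 4)/9 = -3 + (1/9)*(-3) = -3 - 1/3 = -10/3)
W(T, f) = -7/3 + f (W(T, f) = (-10/3 + f) + 1 = -7/3 + f)
E(s, D) = -213*D + s*(-7/3 + D) (E(s, D) = ((-7/3 + D)*s - 214*D) + D = (s*(-7/3 + D) - 214*D) + D = (-214*D + s*(-7/3 + D)) + D = -213*D + s*(-7/3 + D))
-46086 + E(21, -181) = -46086 + (-213*(-181) + (1/3)*21*(-7 + 3*(-181))) = -46086 + (38553 + (1/3)*21*(-7 - 543)) = -46086 + (38553 + (1/3)*21*(-550)) = -46086 + (38553 - 3850) = -46086 + 34703 = -11383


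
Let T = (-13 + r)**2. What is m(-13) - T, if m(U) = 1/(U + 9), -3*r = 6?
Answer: -901/4 ≈ -225.25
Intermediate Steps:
r = -2 (r = -1/3*6 = -2)
m(U) = 1/(9 + U)
T = 225 (T = (-13 - 2)**2 = (-15)**2 = 225)
m(-13) - T = 1/(9 - 13) - 1*225 = 1/(-4) - 225 = -1/4 - 225 = -901/4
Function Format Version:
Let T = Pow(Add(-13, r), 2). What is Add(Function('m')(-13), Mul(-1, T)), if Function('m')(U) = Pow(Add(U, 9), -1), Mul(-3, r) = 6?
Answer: Rational(-901, 4) ≈ -225.25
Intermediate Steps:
r = -2 (r = Mul(Rational(-1, 3), 6) = -2)
Function('m')(U) = Pow(Add(9, U), -1)
T = 225 (T = Pow(Add(-13, -2), 2) = Pow(-15, 2) = 225)
Add(Function('m')(-13), Mul(-1, T)) = Add(Pow(Add(9, -13), -1), Mul(-1, 225)) = Add(Pow(-4, -1), -225) = Add(Rational(-1, 4), -225) = Rational(-901, 4)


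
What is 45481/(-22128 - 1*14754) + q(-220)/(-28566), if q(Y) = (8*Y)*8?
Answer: -14442809/19510578 ≈ -0.74026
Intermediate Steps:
q(Y) = 64*Y
45481/(-22128 - 1*14754) + q(-220)/(-28566) = 45481/(-22128 - 1*14754) + (64*(-220))/(-28566) = 45481/(-22128 - 14754) - 14080*(-1/28566) = 45481/(-36882) + 7040/14283 = 45481*(-1/36882) + 7040/14283 = -45481/36882 + 7040/14283 = -14442809/19510578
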